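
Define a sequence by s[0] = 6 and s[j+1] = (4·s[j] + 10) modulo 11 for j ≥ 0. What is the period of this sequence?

Computing terms: s[0] = 6, s[1] = 1, s[2] = 3, s[3] = 0, s[4] = 10, s[5] = 6.
The sequence repeats with period 5.

5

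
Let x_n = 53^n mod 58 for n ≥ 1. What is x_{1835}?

Listing terms: x_1 = 53, x_2 = 25, x_3 = 49, x_4 = 45, x_5 = 7, x_6 = 23, x_7 = 1, x_8 = 53.
The sequence repeats with period 7.
So x_{1835} = x_{1 + ((1835-1) mod 7)} = x_1 = 53.

53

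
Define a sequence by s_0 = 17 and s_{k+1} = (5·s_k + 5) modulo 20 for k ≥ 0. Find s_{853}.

10

We have s_0 = 17,  s_1 = 10,  s_2 = 15,  s_3 = 0,  s_4 = 5,  s_5 = 10.
Since s_5 = s_1 = 10, the sequence is eventually periodic: after a pre-period of length 1 it cycles with period 4.
For k ≥ 1, s_k depends only on (k - 1) mod 4. (853 - 1) mod 4 = 0, so s_{853} = s_1 = 10.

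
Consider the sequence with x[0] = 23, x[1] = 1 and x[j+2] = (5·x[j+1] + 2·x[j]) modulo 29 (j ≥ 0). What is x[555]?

x[0] = 23,  x[1] = 1,  x[2] = 22,  x[3] = 25,  x[4] = 24,  x[5] = 25,  x[6] = 28,  x[7] = 16,  x[8] = 20,  x[9] = 16,  x[10] = 4,  x[11] = 23,  x[12] = 7,  x[13] = 23,  x[14] = 13,  x[15] = 24,  x[16] = 1,  x[17] = 24,  x[18] = 6,  x[19] = 20,  x[20] = 25,  x[21] = 20,  x[22] = 5,  x[23] = 7,  x[24] = 16,  x[25] = 7,  x[26] = 9,  x[27] = 1,  x[28] = 23,  x[29] = 1.
Since (x[28], x[29]) = (x[0], x[1]) = (23, 1) (two consecutive terms determine the rest), the sequence is periodic with period 28.
So x[555] = x[0 + ((555-0) mod 28)] = x[23] = 7.

7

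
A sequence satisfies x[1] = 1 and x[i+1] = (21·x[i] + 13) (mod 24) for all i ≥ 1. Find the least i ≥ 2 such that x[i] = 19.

7

We have x[1] = 1; x[2] = 10; x[3] = 7; x[4] = 16; x[5] = 13; x[6] = 22; x[7] = 19; x[8] = 4; x[9] = 1.
The sequence repeats with period 8.
The value 19 first appears (with i ≥ 2) at x[7].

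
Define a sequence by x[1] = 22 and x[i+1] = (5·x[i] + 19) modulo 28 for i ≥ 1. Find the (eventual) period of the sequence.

12

x[1] = 22, x[2] = 17, x[3] = 20, x[4] = 7, x[5] = 26, x[6] = 9, x[7] = 8, x[8] = 3, x[9] = 6, x[10] = 21, x[11] = 12, x[12] = 23, x[13] = 22.
The sequence repeats with period 12.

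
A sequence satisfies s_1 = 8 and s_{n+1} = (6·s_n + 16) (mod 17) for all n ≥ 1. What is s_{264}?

Computing terms: s_1 = 8; s_2 = 13; s_3 = 9; s_4 = 2; s_5 = 11; s_6 = 14; s_7 = 15; s_8 = 4; s_9 = 6; s_{10} = 1; s_{11} = 5; s_{12} = 12; s_{13} = 3; s_{14} = 0; s_{15} = 16; s_{16} = 10; s_{17} = 8.
Since s_{17} = s_1 = 8, the sequence is periodic with period 16.
(264 - 1) mod 16 = 7, so s_{264} = s_8 = 4.

4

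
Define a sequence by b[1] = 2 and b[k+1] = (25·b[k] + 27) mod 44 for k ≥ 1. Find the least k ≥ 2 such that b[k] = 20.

19

b[1] = 2,  b[2] = 33,  b[3] = 16,  b[4] = 31,  b[5] = 10,  b[6] = 13,  b[7] = 0,  b[8] = 27,  b[9] = 42,  b[10] = 21,  b[11] = 24,  b[12] = 11,  b[13] = 38,  b[14] = 9,  b[15] = 32,  b[16] = 35,  b[17] = 22,  b[18] = 5,  b[19] = 20,  b[20] = 43,  b[21] = 2.
The sequence repeats with period 20.
The value 20 first appears (with k ≥ 2) at b[19].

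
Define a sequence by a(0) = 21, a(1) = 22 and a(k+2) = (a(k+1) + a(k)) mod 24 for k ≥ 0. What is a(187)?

14

Listing terms: a(0) = 21, a(1) = 22, a(2) = 19, a(3) = 17, a(4) = 12, a(5) = 5, a(6) = 17, a(7) = 22, a(8) = 15, a(9) = 13, a(10) = 4, a(11) = 17, a(12) = 21, a(13) = 14, a(14) = 11, a(15) = 1, a(16) = 12, a(17) = 13, a(18) = 1, a(19) = 14, a(20) = 15, a(21) = 5, a(22) = 20, a(23) = 1, a(24) = 21, a(25) = 22.
The sequence repeats with period 24.
So a(187) = a(0 + ((187-0) mod 24)) = a(19) = 14.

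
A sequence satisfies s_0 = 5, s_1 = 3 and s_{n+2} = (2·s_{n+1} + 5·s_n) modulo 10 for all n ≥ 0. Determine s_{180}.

s_0 = 5,  s_1 = 3,  s_2 = 1,  s_3 = 7,  s_4 = 9,  s_5 = 3,  s_6 = 1.
Since (s_5, s_6) = (s_1, s_2) = (3, 1) (two consecutive terms determine the rest), the sequence is eventually periodic: after a pre-period of length 1 it cycles with period 4.
For n ≥ 1, s_n depends only on (n - 1) mod 4. (180 - 1) mod 4 = 3, so s_{180} = s_4 = 9.

9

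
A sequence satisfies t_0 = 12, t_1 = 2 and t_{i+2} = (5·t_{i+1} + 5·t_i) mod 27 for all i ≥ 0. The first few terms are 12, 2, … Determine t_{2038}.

8

Listing terms: t_0 = 12; t_1 = 2; t_2 = 16; t_3 = 9; t_4 = 17; t_5 = 22; t_6 = 6; t_7 = 5; t_8 = 1; t_9 = 3; t_{10} = 20; t_{11} = 7; t_{12} = 0; t_{13} = 8; t_{14} = 13; t_{15} = 24; t_{16} = 23; t_{17} = 19; t_{18} = 21; t_{19} = 11; t_{20} = 25; t_{21} = 18; t_{22} = 26; t_{23} = 4; t_{24} = 15; t_{25} = 14; t_{26} = 10; t_{27} = 12; t_{28} = 2.
Since (t_{27}, t_{28}) = (t_0, t_1) = (12, 2) (two consecutive terms determine the rest), the sequence is periodic with period 27.
(2038 - 0) mod 27 = 13, so t_{2038} = t_{13} = 8.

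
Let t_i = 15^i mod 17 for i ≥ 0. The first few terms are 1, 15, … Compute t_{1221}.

2

We have t_0 = 1,  t_1 = 15,  t_2 = 4,  t_3 = 9,  t_4 = 16,  t_5 = 2,  t_6 = 13,  t_7 = 8,  t_8 = 1.
The sequence repeats with period 8.
(1221 - 0) mod 8 = 5, so t_{1221} = t_5 = 2.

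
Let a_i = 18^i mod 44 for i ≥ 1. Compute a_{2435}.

a_1 = 18,  a_2 = 16,  a_3 = 24,  a_4 = 36,  a_5 = 32,  a_6 = 4,  a_7 = 28,  a_8 = 20,  a_9 = 8,  a_{10} = 12,  a_{11} = 40,  a_{12} = 16.
Since a_{12} = a_2 = 16, the sequence is eventually periodic: after a pre-period of length 1 it cycles with period 10.
For i ≥ 2, a_i depends only on (i - 2) mod 10. (2435 - 2) mod 10 = 3, so a_{2435} = a_5 = 32.

32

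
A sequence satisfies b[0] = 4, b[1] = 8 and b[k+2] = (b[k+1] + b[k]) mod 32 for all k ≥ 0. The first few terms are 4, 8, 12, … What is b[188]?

b[0] = 4; b[1] = 8; b[2] = 12; b[3] = 20; b[4] = 0; b[5] = 20; b[6] = 20; b[7] = 8; b[8] = 28; b[9] = 4; b[10] = 0; b[11] = 4; b[12] = 4; b[13] = 8.
Since (b[12], b[13]) = (b[0], b[1]) = (4, 8) (two consecutive terms determine the rest), the sequence is periodic with period 12.
So b[188] = b[0 + ((188-0) mod 12)] = b[8] = 28.

28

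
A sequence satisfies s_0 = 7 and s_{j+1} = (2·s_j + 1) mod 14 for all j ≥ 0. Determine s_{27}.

7

We have s_0 = 7; s_1 = 1; s_2 = 3; s_3 = 7.
The sequence repeats with period 3.
So s_{27} = s_{0 + ((27-0) mod 3)} = s_0 = 7.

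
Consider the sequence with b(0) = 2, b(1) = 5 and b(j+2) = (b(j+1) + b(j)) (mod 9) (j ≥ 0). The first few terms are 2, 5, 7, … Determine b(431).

3

Computing terms: b(0) = 2,  b(1) = 5,  b(2) = 7,  b(3) = 3,  b(4) = 1,  b(5) = 4,  b(6) = 5,  b(7) = 0,  b(8) = 5,  b(9) = 5,  b(10) = 1,  b(11) = 6,  b(12) = 7,  b(13) = 4,  b(14) = 2,  b(15) = 6,  b(16) = 8,  b(17) = 5,  b(18) = 4,  b(19) = 0,  b(20) = 4,  b(21) = 4,  b(22) = 8,  b(23) = 3,  b(24) = 2,  b(25) = 5.
The sequence repeats with period 24.
(431 - 0) mod 24 = 23, so b(431) = b(23) = 3.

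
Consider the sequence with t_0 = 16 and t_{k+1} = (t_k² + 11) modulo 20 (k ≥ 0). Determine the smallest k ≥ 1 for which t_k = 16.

Listing terms: t_0 = 16; t_1 = 7; t_2 = 0; t_3 = 11; t_4 = 12; t_5 = 15; t_6 = 16.
The sequence repeats with period 6.
The value 16 next appears (with k ≥ 1) at t_6.

6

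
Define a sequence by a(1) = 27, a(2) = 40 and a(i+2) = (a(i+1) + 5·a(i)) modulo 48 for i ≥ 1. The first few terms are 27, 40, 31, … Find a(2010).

a(1) = 27; a(2) = 40; a(3) = 31; a(4) = 39; a(5) = 2; a(6) = 5; a(7) = 15; a(8) = 40; a(9) = 19; a(10) = 27; a(11) = 26; a(12) = 17; a(13) = 3; a(14) = 40; a(15) = 7; a(16) = 15; a(17) = 2; a(18) = 29; a(19) = 39; a(20) = 40; a(21) = 43; a(22) = 3; a(23) = 26; a(24) = 41; a(25) = 27; a(26) = 40.
Since (a(25), a(26)) = (a(1), a(2)) = (27, 40) (two consecutive terms determine the rest), the sequence is periodic with period 24.
So a(2010) = a(1 + ((2010-1) mod 24)) = a(18) = 29.

29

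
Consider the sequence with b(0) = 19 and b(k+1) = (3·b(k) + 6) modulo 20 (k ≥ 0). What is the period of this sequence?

We have b(0) = 19; b(1) = 3; b(2) = 15; b(3) = 11; b(4) = 19.
The sequence repeats with period 4.

4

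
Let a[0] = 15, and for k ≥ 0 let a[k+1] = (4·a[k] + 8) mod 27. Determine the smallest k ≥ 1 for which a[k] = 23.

19

a[0] = 15; a[1] = 14; a[2] = 10; a[3] = 21; a[4] = 11; a[5] = 25; a[6] = 0; a[7] = 8; a[8] = 13; a[9] = 6; a[10] = 5; a[11] = 1; a[12] = 12; a[13] = 2; a[14] = 16; a[15] = 18; a[16] = 26; a[17] = 4; a[18] = 24; a[19] = 23; a[20] = 19; a[21] = 3; a[22] = 20; a[23] = 7; a[24] = 9; a[25] = 17; a[26] = 22; a[27] = 15.
The sequence repeats with period 27.
The value 23 first appears (with k ≥ 1) at a[19].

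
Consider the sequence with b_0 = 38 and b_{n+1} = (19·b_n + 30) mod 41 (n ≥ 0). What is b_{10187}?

11

b_0 = 38,  b_1 = 14,  b_2 = 9,  b_3 = 37,  b_4 = 36,  b_5 = 17,  b_6 = 25,  b_7 = 13,  b_8 = 31,  b_9 = 4,  b_{10} = 24,  b_{11} = 35,  b_{12} = 39,  b_{13} = 33,  b_{14} = 1,  b_{15} = 8,  b_{16} = 18,  b_{17} = 3,  b_{18} = 5,  b_{19} = 2,  b_{20} = 27,  b_{21} = 10,  b_{22} = 15,  b_{23} = 28,  b_{24} = 29,  b_{25} = 7,  b_{26} = 40,  b_{27} = 11,  b_{28} = 34,  b_{29} = 20,  b_{30} = 0,  b_{31} = 30,  b_{32} = 26,  b_{33} = 32,  b_{34} = 23,  b_{35} = 16,  b_{36} = 6,  b_{37} = 21,  b_{38} = 19,  b_{39} = 22,  b_{40} = 38.
The sequence repeats with period 40.
So b_{10187} = b_{0 + ((10187-0) mod 40)} = b_{27} = 11.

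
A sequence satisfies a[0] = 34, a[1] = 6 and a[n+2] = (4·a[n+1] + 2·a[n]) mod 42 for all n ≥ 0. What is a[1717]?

a[0] = 34; a[1] = 6; a[2] = 8; a[3] = 2; a[4] = 24; a[5] = 16; a[6] = 28; a[7] = 18; a[8] = 2; a[9] = 2; a[10] = 12; a[11] = 10; a[12] = 22; a[13] = 24; a[14] = 14; a[15] = 20; a[16] = 24; a[17] = 10; a[18] = 4; a[19] = 36; a[20] = 26; a[21] = 8; a[22] = 0; a[23] = 16; a[24] = 22; a[25] = 36; a[26] = 20; a[27] = 26; a[28] = 18; a[29] = 40; a[30] = 28; a[31] = 24; a[32] = 26; a[33] = 26; a[34] = 30; a[35] = 4; a[36] = 34; a[37] = 18; a[38] = 14; a[39] = 8; a[40] = 18; a[41] = 4; a[42] = 10; a[43] = 6; a[44] = 2; a[45] = 20; a[46] = 0; a[47] = 40; a[48] = 34; a[49] = 6.
Since (a[48], a[49]) = (a[0], a[1]) = (34, 6) (two consecutive terms determine the rest), the sequence is periodic with period 48.
(1717 - 0) mod 48 = 37, so a[1717] = a[37] = 18.

18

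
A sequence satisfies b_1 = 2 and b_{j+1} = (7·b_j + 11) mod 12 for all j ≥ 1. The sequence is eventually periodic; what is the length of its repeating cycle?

6

We have b_1 = 2, b_2 = 1, b_3 = 6, b_4 = 5, b_5 = 10, b_6 = 9, b_7 = 2.
The sequence repeats with period 6.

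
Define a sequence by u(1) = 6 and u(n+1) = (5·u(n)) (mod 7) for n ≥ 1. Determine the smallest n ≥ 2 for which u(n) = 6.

u(1) = 6, u(2) = 2, u(3) = 3, u(4) = 1, u(5) = 5, u(6) = 4, u(7) = 6.
The sequence repeats with period 6.
The value 6 next appears (with n ≥ 2) at u(7).

7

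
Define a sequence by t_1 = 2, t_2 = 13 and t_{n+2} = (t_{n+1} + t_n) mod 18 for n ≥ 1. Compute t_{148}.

10

We have t_1 = 2; t_2 = 13; t_3 = 15; t_4 = 10; t_5 = 7; t_6 = 17; t_7 = 6; t_8 = 5; t_9 = 11; t_{10} = 16; t_{11} = 9; t_{12} = 7; t_{13} = 16; t_{14} = 5; t_{15} = 3; t_{16} = 8; t_{17} = 11; t_{18} = 1; t_{19} = 12; t_{20} = 13; t_{21} = 7; t_{22} = 2; t_{23} = 9; t_{24} = 11; t_{25} = 2; t_{26} = 13.
The sequence repeats with period 24.
So t_{148} = t_{1 + ((148-1) mod 24)} = t_4 = 10.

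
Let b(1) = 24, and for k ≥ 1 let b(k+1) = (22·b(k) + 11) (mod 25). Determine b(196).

4

b(1) = 24, b(2) = 14, b(3) = 19, b(4) = 4, b(5) = 24.
The sequence repeats with period 4.
(196 - 1) mod 4 = 3, so b(196) = b(4) = 4.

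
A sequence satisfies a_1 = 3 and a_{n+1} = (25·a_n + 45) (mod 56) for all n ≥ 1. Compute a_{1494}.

28

a_1 = 3, a_2 = 8, a_3 = 21, a_4 = 10, a_5 = 15, a_6 = 28, a_7 = 17, a_8 = 22, a_9 = 35, a_{10} = 24, a_{11} = 29, a_{12} = 42, a_{13} = 31, a_{14} = 36, a_{15} = 49, a_{16} = 38, a_{17} = 43, a_{18} = 0, a_{19} = 45, a_{20} = 50, a_{21} = 7, a_{22} = 52, a_{23} = 1, a_{24} = 14, a_{25} = 3.
Since a_{25} = a_1 = 3, the sequence is periodic with period 24.
So a_{1494} = a_{1 + ((1494-1) mod 24)} = a_6 = 28.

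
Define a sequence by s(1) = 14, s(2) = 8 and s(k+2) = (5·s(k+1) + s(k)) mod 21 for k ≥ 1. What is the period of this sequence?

Computing terms: s(1) = 14; s(2) = 8; s(3) = 12; s(4) = 5; s(5) = 16; s(6) = 1; s(7) = 0; s(8) = 1; s(9) = 5; s(10) = 5; s(11) = 9; s(12) = 8; s(13) = 7; s(14) = 1; s(15) = 12; s(16) = 19; s(17) = 2; s(18) = 8; s(19) = 0; s(20) = 8; s(21) = 19; s(22) = 19; s(23) = 9; s(24) = 1; s(25) = 14; s(26) = 8.
The sequence repeats with period 24.

24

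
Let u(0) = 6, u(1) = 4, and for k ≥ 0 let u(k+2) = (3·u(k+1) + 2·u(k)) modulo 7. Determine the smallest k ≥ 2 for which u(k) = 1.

We have u(0) = 6, u(1) = 4, u(2) = 3, u(3) = 3, u(4) = 1, u(5) = 2, u(6) = 1, u(7) = 0, u(8) = 2, u(9) = 6, u(10) = 1, u(11) = 1, u(12) = 5, u(13) = 3, u(14) = 5, u(15) = 0, u(16) = 3, u(17) = 2, u(18) = 5, u(19) = 5, u(20) = 4, u(21) = 1, u(22) = 4, u(23) = 0, u(24) = 1, u(25) = 3, u(26) = 4, u(27) = 4, u(28) = 6, u(29) = 5, u(30) = 6, u(31) = 0, u(32) = 5, u(33) = 1, u(34) = 6, u(35) = 6, u(36) = 2, u(37) = 4, u(38) = 2, u(39) = 0, u(40) = 4, u(41) = 5, u(42) = 2, u(43) = 2, u(44) = 3, u(45) = 6, u(46) = 3, u(47) = 0, u(48) = 6, u(49) = 4.
Since (u(48), u(49)) = (u(0), u(1)) = (6, 4) (two consecutive terms determine the rest), the sequence is periodic with period 48.
The value 1 first appears (with k ≥ 2) at u(4).

4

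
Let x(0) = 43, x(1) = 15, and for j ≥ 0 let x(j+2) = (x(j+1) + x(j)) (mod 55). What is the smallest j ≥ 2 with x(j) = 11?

17

Listing terms: x(0) = 43,  x(1) = 15,  x(2) = 3,  x(3) = 18,  x(4) = 21,  x(5) = 39,  x(6) = 5,  x(7) = 44,  x(8) = 49,  x(9) = 38,  x(10) = 32,  x(11) = 15,  x(12) = 47,  x(13) = 7,  x(14) = 54,  x(15) = 6,  x(16) = 5,  x(17) = 11,  x(18) = 16,  x(19) = 27,  x(20) = 43,  x(21) = 15.
The sequence repeats with period 20.
The value 11 first appears (with j ≥ 2) at x(17).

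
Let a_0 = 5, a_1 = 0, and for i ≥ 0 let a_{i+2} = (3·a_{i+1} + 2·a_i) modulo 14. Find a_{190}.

Listing terms: a_0 = 5,  a_1 = 0,  a_2 = 10,  a_3 = 2,  a_4 = 12,  a_5 = 12,  a_6 = 4,  a_7 = 8,  a_8 = 4,  a_9 = 0,  a_{10} = 8,  a_{11} = 10,  a_{12} = 4,  a_{13} = 4,  a_{14} = 6,  a_{15} = 12,  a_{16} = 6,  a_{17} = 0,  a_{18} = 12,  a_{19} = 8,  a_{20} = 6,  a_{21} = 6,  a_{22} = 2,  a_{23} = 4,  a_{24} = 2,  a_{25} = 0,  a_{26} = 4,  a_{27} = 12,  a_{28} = 2,  a_{29} = 2,  a_{30} = 10,  a_{31} = 6,  a_{32} = 10,  a_{33} = 0,  a_{34} = 6,  a_{35} = 4,  a_{36} = 10,  a_{37} = 10,  a_{38} = 8,  a_{39} = 2,  a_{40} = 8,  a_{41} = 0,  a_{42} = 2,  a_{43} = 6,  a_{44} = 8,  a_{45} = 8,  a_{46} = 12,  a_{47} = 10,  a_{48} = 12,  a_{49} = 0,  a_{50} = 10.
Since (a_{49}, a_{50}) = (a_1, a_2) = (0, 10) (two consecutive terms determine the rest), the sequence is eventually periodic: after a pre-period of length 1 it cycles with period 48.
For i ≥ 1, a_i depends only on (i - 1) mod 48. (190 - 1) mod 48 = 45, so a_{190} = a_{46} = 12.

12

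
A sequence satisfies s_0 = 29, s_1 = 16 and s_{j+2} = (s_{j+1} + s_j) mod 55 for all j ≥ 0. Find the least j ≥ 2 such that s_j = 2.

5

Computing terms: s_0 = 29,  s_1 = 16,  s_2 = 45,  s_3 = 6,  s_4 = 51,  s_5 = 2,  s_6 = 53,  s_7 = 0,  s_8 = 53,  s_9 = 53,  s_{10} = 51,  s_{11} = 49,  s_{12} = 45,  s_{13} = 39,  s_{14} = 29,  s_{15} = 13,  s_{16} = 42,  s_{17} = 0,  s_{18} = 42,  s_{19} = 42,  s_{20} = 29,  s_{21} = 16.
The sequence repeats with period 20.
The value 2 first appears (with j ≥ 2) at s_5.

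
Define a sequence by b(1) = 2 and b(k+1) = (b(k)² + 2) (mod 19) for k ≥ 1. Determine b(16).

b(1) = 2,  b(2) = 6,  b(3) = 0,  b(4) = 2.
The sequence repeats with period 3.
So b(16) = b(1 + ((16-1) mod 3)) = b(1) = 2.

2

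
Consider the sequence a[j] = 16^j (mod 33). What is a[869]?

We have a[0] = 1; a[1] = 16; a[2] = 25; a[3] = 4; a[4] = 31; a[5] = 1.
The sequence repeats with period 5.
(869 - 0) mod 5 = 4, so a[869] = a[4] = 31.

31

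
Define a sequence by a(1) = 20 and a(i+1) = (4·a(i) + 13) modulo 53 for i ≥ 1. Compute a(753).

Listing terms: a(1) = 20, a(2) = 40, a(3) = 14, a(4) = 16, a(5) = 24, a(6) = 3, a(7) = 25, a(8) = 7, a(9) = 41, a(10) = 18, a(11) = 32, a(12) = 35, a(13) = 47, a(14) = 42, a(15) = 22, a(16) = 48, a(17) = 46, a(18) = 38, a(19) = 6, a(20) = 37, a(21) = 2, a(22) = 21, a(23) = 44, a(24) = 30, a(25) = 27, a(26) = 15, a(27) = 20.
The sequence repeats with period 26.
(753 - 1) mod 26 = 24, so a(753) = a(25) = 27.

27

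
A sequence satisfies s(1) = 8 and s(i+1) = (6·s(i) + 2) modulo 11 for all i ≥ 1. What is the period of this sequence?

10

We have s(1) = 8, s(2) = 6, s(3) = 5, s(4) = 10, s(5) = 7, s(6) = 0, s(7) = 2, s(8) = 3, s(9) = 9, s(10) = 1, s(11) = 8.
Since s(11) = s(1) = 8, the sequence is periodic with period 10.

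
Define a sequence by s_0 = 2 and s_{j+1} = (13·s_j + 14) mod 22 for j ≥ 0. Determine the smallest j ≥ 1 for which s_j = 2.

Listing terms: s_0 = 2,  s_1 = 18,  s_2 = 6,  s_3 = 4,  s_4 = 0,  s_5 = 14,  s_6 = 20,  s_7 = 10,  s_8 = 12,  s_9 = 16,  s_{10} = 2.
Since s_{10} = s_0 = 2, the sequence is periodic with period 10.
The value 2 next appears (with j ≥ 1) at s_{10}.

10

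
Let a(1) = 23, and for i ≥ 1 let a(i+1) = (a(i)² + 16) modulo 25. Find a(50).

0

Listing terms: a(1) = 23, a(2) = 20, a(3) = 16, a(4) = 22, a(5) = 0, a(6) = 16.
Since a(6) = a(3) = 16, the sequence is eventually periodic: after a pre-period of length 2 it cycles with period 3.
For i ≥ 3, a(i) depends only on (i - 3) mod 3. (50 - 3) mod 3 = 2, so a(50) = a(5) = 0.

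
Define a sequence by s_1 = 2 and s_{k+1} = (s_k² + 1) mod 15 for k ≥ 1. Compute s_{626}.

Computing terms: s_1 = 2,  s_2 = 5,  s_3 = 11,  s_4 = 2.
The sequence repeats with period 3.
So s_{626} = s_{1 + ((626-1) mod 3)} = s_2 = 5.

5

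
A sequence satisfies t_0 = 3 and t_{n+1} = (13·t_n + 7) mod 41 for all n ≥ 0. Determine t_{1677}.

t_0 = 3, t_1 = 5, t_2 = 31, t_3 = 0, t_4 = 7, t_5 = 16, t_6 = 10, t_7 = 14, t_8 = 25, t_9 = 4, t_{10} = 18, t_{11} = 36, t_{12} = 24, t_{13} = 32, t_{14} = 13, t_{15} = 12, t_{16} = 40, t_{17} = 35, t_{18} = 11, t_{19} = 27, t_{20} = 30, t_{21} = 28, t_{22} = 2, t_{23} = 33, t_{24} = 26, t_{25} = 17, t_{26} = 23, t_{27} = 19, t_{28} = 8, t_{29} = 29, t_{30} = 15, t_{31} = 38, t_{32} = 9, t_{33} = 1, t_{34} = 20, t_{35} = 21, t_{36} = 34, t_{37} = 39, t_{38} = 22, t_{39} = 6, t_{40} = 3.
The sequence repeats with period 40.
So t_{1677} = t_{0 + ((1677-0) mod 40)} = t_{37} = 39.

39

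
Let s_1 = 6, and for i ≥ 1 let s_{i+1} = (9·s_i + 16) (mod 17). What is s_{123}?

Listing terms: s_1 = 6; s_2 = 2; s_3 = 0; s_4 = 16; s_5 = 7; s_6 = 11; s_7 = 13; s_8 = 14; s_9 = 6.
The sequence repeats with period 8.
So s_{123} = s_{1 + ((123-1) mod 8)} = s_3 = 0.

0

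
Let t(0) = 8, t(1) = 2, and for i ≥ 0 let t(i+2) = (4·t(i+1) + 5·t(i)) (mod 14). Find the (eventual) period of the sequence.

6

t(0) = 8,  t(1) = 2,  t(2) = 6,  t(3) = 6,  t(4) = 12,  t(5) = 8,  t(6) = 8,  t(7) = 2.
The sequence repeats with period 6.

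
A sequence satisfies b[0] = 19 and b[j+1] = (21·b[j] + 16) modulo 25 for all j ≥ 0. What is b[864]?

b[0] = 19,  b[1] = 15,  b[2] = 6,  b[3] = 17,  b[4] = 23,  b[5] = 24,  b[6] = 20,  b[7] = 11,  b[8] = 22,  b[9] = 3,  b[10] = 4,  b[11] = 0,  b[12] = 16,  b[13] = 2,  b[14] = 8,  b[15] = 9,  b[16] = 5,  b[17] = 21,  b[18] = 7,  b[19] = 13,  b[20] = 14,  b[21] = 10,  b[22] = 1,  b[23] = 12,  b[24] = 18,  b[25] = 19.
The sequence repeats with period 25.
So b[864] = b[0 + ((864-0) mod 25)] = b[14] = 8.

8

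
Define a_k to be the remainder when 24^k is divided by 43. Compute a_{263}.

14

Computing terms: a_1 = 24,  a_2 = 17,  a_3 = 21,  a_4 = 31,  a_5 = 13,  a_6 = 11,  a_7 = 6,  a_8 = 15,  a_9 = 16,  a_{10} = 40,  a_{11} = 14,  a_{12} = 35,  a_{13} = 23,  a_{14} = 36,  a_{15} = 4,  a_{16} = 10,  a_{17} = 25,  a_{18} = 41,  a_{19} = 38,  a_{20} = 9,  a_{21} = 1,  a_{22} = 24.
Since a_{22} = a_1 = 24, the sequence is periodic with period 21.
(263 - 1) mod 21 = 10, so a_{263} = a_{11} = 14.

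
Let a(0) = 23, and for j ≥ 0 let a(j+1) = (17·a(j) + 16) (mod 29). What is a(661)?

1

a(0) = 23; a(1) = 1; a(2) = 4; a(3) = 26; a(4) = 23.
The sequence repeats with period 4.
So a(661) = a(0 + ((661-0) mod 4)) = a(1) = 1.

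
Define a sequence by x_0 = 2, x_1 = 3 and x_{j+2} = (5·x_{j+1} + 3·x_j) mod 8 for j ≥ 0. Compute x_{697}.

3

We have x_0 = 2, x_1 = 3, x_2 = 5, x_3 = 2, x_4 = 1, x_5 = 3, x_6 = 2, x_7 = 3.
The sequence repeats with period 6.
(697 - 0) mod 6 = 1, so x_{697} = x_1 = 3.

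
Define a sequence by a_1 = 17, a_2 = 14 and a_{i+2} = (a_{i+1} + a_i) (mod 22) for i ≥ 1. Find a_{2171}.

6

We have a_1 = 17,  a_2 = 14,  a_3 = 9,  a_4 = 1,  a_5 = 10,  a_6 = 11,  a_7 = 21,  a_8 = 10,  a_9 = 9,  a_{10} = 19,  a_{11} = 6,  a_{12} = 3,  a_{13} = 9,  a_{14} = 12,  a_{15} = 21,  a_{16} = 11,  a_{17} = 10,  a_{18} = 21,  a_{19} = 9,  a_{20} = 8,  a_{21} = 17,  a_{22} = 3,  a_{23} = 20,  a_{24} = 1,  a_{25} = 21,  a_{26} = 0,  a_{27} = 21,  a_{28} = 21,  a_{29} = 20,  a_{30} = 19,  a_{31} = 17,  a_{32} = 14.
Since (a_{31}, a_{32}) = (a_1, a_2) = (17, 14) (two consecutive terms determine the rest), the sequence is periodic with period 30.
So a_{2171} = a_{1 + ((2171-1) mod 30)} = a_{11} = 6.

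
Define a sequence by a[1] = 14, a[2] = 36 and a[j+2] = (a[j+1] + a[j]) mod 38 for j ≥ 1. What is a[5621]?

22

Computing terms: a[1] = 14, a[2] = 36, a[3] = 12, a[4] = 10, a[5] = 22, a[6] = 32, a[7] = 16, a[8] = 10, a[9] = 26, a[10] = 36, a[11] = 24, a[12] = 22, a[13] = 8, a[14] = 30, a[15] = 0, a[16] = 30, a[17] = 30, a[18] = 22, a[19] = 14, a[20] = 36.
The sequence repeats with period 18.
(5621 - 1) mod 18 = 4, so a[5621] = a[5] = 22.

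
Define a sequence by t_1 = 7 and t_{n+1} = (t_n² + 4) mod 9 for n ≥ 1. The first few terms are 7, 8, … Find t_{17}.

8

t_1 = 7,  t_2 = 8,  t_3 = 5,  t_4 = 2,  t_5 = 8.
Since t_5 = t_2 = 8, the sequence is eventually periodic: after a pre-period of length 1 it cycles with period 3.
For n ≥ 2, t_n depends only on (n - 2) mod 3. (17 - 2) mod 3 = 0, so t_{17} = t_2 = 8.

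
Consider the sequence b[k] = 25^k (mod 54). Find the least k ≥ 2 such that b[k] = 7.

7

Computing terms: b[1] = 25,  b[2] = 31,  b[3] = 19,  b[4] = 43,  b[5] = 49,  b[6] = 37,  b[7] = 7,  b[8] = 13,  b[9] = 1,  b[10] = 25.
The sequence repeats with period 9.
The value 7 first appears (with k ≥ 2) at b[7].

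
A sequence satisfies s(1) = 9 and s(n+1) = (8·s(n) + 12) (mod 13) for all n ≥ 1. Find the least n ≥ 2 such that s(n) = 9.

5

Computing terms: s(1) = 9,  s(2) = 6,  s(3) = 8,  s(4) = 11,  s(5) = 9.
The sequence repeats with period 4.
The value 9 next appears (with n ≥ 2) at s(5).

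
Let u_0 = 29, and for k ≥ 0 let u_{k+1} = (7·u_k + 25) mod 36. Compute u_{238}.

u_0 = 29, u_1 = 12, u_2 = 1, u_3 = 32, u_4 = 33, u_5 = 4, u_6 = 17, u_7 = 0, u_8 = 25, u_9 = 20, u_{10} = 21, u_{11} = 28, u_{12} = 5, u_{13} = 24, u_{14} = 13, u_{15} = 8, u_{16} = 9, u_{17} = 16, u_{18} = 29.
The sequence repeats with period 18.
So u_{238} = u_{0 + ((238-0) mod 18)} = u_4 = 33.

33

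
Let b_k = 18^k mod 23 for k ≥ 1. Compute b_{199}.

Computing terms: b_1 = 18; b_2 = 2; b_3 = 13; b_4 = 4; b_5 = 3; b_6 = 8; b_7 = 6; b_8 = 16; b_9 = 12; b_{10} = 9; b_{11} = 1; b_{12} = 18.
The sequence repeats with period 11.
So b_{199} = b_{1 + ((199-1) mod 11)} = b_1 = 18.

18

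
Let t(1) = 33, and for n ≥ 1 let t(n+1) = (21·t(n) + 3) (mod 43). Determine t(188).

t(1) = 33, t(2) = 8, t(3) = 42, t(4) = 25, t(5) = 12, t(6) = 40, t(7) = 26, t(8) = 33.
Since t(8) = t(1) = 33, the sequence is periodic with period 7.
So t(188) = t(1 + ((188-1) mod 7)) = t(6) = 40.

40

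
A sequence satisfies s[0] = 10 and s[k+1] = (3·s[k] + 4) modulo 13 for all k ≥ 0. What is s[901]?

We have s[0] = 10; s[1] = 8; s[2] = 2; s[3] = 10.
The sequence repeats with period 3.
(901 - 0) mod 3 = 1, so s[901] = s[1] = 8.

8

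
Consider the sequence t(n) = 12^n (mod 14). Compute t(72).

8

Computing terms: t(0) = 1, t(1) = 12, t(2) = 4, t(3) = 6, t(4) = 2, t(5) = 10, t(6) = 8, t(7) = 12.
Since t(7) = t(1) = 12, the sequence is eventually periodic: after a pre-period of length 1 it cycles with period 6.
For n ≥ 1, t(n) depends only on (n - 1) mod 6. (72 - 1) mod 6 = 5, so t(72) = t(6) = 8.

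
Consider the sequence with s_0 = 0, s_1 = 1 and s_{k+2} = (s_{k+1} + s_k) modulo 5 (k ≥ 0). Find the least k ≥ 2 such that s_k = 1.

s_0 = 0,  s_1 = 1,  s_2 = 1,  s_3 = 2,  s_4 = 3,  s_5 = 0,  s_6 = 3,  s_7 = 3,  s_8 = 1,  s_9 = 4,  s_{10} = 0,  s_{11} = 4,  s_{12} = 4,  s_{13} = 3,  s_{14} = 2,  s_{15} = 0,  s_{16} = 2,  s_{17} = 2,  s_{18} = 4,  s_{19} = 1,  s_{20} = 0,  s_{21} = 1.
The sequence repeats with period 20.
The value 1 first appears (with k ≥ 2) at s_2.

2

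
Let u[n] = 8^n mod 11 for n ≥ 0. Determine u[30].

1

We have u[0] = 1; u[1] = 8; u[2] = 9; u[3] = 6; u[4] = 4; u[5] = 10; u[6] = 3; u[7] = 2; u[8] = 5; u[9] = 7; u[10] = 1.
The sequence repeats with period 10.
So u[30] = u[0 + ((30-0) mod 10)] = u[0] = 1.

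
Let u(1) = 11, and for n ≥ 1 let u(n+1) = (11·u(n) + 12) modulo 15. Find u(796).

1

We have u(1) = 11,  u(2) = 13,  u(3) = 5,  u(4) = 7,  u(5) = 14,  u(6) = 1,  u(7) = 8,  u(8) = 10,  u(9) = 2,  u(10) = 4,  u(11) = 11.
Since u(11) = u(1) = 11, the sequence is periodic with period 10.
(796 - 1) mod 10 = 5, so u(796) = u(6) = 1.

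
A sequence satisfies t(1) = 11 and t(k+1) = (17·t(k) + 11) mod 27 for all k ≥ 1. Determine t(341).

We have t(1) = 11,  t(2) = 9,  t(3) = 2,  t(4) = 18,  t(5) = 20,  t(6) = 0,  t(7) = 11.
Since t(7) = t(1) = 11, the sequence is periodic with period 6.
So t(341) = t(1 + ((341-1) mod 6)) = t(5) = 20.

20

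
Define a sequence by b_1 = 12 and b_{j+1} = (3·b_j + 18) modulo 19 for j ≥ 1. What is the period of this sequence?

18

Listing terms: b_1 = 12, b_2 = 16, b_3 = 9, b_4 = 7, b_5 = 1, b_6 = 2, b_7 = 5, b_8 = 14, b_9 = 3, b_{10} = 8, b_{11} = 4, b_{12} = 11, b_{13} = 13, b_{14} = 0, b_{15} = 18, b_{16} = 15, b_{17} = 6, b_{18} = 17, b_{19} = 12.
Since b_{19} = b_1 = 12, the sequence is periodic with period 18.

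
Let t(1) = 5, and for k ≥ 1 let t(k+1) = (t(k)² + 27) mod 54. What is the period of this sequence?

Computing terms: t(1) = 5,  t(2) = 52,  t(3) = 31,  t(4) = 16,  t(5) = 13,  t(6) = 34,  t(7) = 49,  t(8) = 52.
Since t(8) = t(2) = 52, the sequence is eventually periodic: after a pre-period of length 1 it cycles with period 6.

6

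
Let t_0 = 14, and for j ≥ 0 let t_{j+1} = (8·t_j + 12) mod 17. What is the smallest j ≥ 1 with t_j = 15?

Listing terms: t_0 = 14, t_1 = 5, t_2 = 1, t_3 = 3, t_4 = 2, t_5 = 11, t_6 = 15, t_7 = 13, t_8 = 14.
Since t_8 = t_0 = 14, the sequence is periodic with period 8.
The value 15 first appears (with j ≥ 1) at t_6.

6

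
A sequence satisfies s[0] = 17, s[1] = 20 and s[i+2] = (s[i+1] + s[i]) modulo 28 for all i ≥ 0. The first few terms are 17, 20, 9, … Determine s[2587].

We have s[0] = 17,  s[1] = 20,  s[2] = 9,  s[3] = 1,  s[4] = 10,  s[5] = 11,  s[6] = 21,  s[7] = 4,  s[8] = 25,  s[9] = 1,  s[10] = 26,  s[11] = 27,  s[12] = 25,  s[13] = 24,  s[14] = 21,  s[15] = 17,  s[16] = 10,  s[17] = 27,  s[18] = 9,  s[19] = 8,  s[20] = 17,  s[21] = 25,  s[22] = 14,  s[23] = 11,  s[24] = 25,  s[25] = 8,  s[26] = 5,  s[27] = 13,  s[28] = 18,  s[29] = 3,  s[30] = 21,  s[31] = 24,  s[32] = 17,  s[33] = 13,  s[34] = 2,  s[35] = 15,  s[36] = 17,  s[37] = 4,  s[38] = 21,  s[39] = 25,  s[40] = 18,  s[41] = 15,  s[42] = 5,  s[43] = 20,  s[44] = 25,  s[45] = 17,  s[46] = 14,  s[47] = 3,  s[48] = 17,  s[49] = 20.
The sequence repeats with period 48.
So s[2587] = s[0 + ((2587-0) mod 48)] = s[43] = 20.

20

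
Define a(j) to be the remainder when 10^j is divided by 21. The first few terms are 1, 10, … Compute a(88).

4

Listing terms: a(0) = 1,  a(1) = 10,  a(2) = 16,  a(3) = 13,  a(4) = 4,  a(5) = 19,  a(6) = 1.
Since a(6) = a(0) = 1, the sequence is periodic with period 6.
(88 - 0) mod 6 = 4, so a(88) = a(4) = 4.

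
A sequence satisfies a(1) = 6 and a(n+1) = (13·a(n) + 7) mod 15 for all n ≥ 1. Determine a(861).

a(1) = 6; a(2) = 10; a(3) = 2; a(4) = 3; a(5) = 1; a(6) = 5; a(7) = 12; a(8) = 13; a(9) = 11; a(10) = 0; a(11) = 7; a(12) = 8; a(13) = 6.
Since a(13) = a(1) = 6, the sequence is periodic with period 12.
(861 - 1) mod 12 = 8, so a(861) = a(9) = 11.

11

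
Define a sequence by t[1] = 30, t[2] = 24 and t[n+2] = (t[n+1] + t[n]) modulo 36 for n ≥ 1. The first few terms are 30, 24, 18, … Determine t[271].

Listing terms: t[1] = 30,  t[2] = 24,  t[3] = 18,  t[4] = 6,  t[5] = 24,  t[6] = 30,  t[7] = 18,  t[8] = 12,  t[9] = 30,  t[10] = 6,  t[11] = 0,  t[12] = 6,  t[13] = 6,  t[14] = 12,  t[15] = 18,  t[16] = 30,  t[17] = 12,  t[18] = 6,  t[19] = 18,  t[20] = 24,  t[21] = 6,  t[22] = 30,  t[23] = 0,  t[24] = 30,  t[25] = 30,  t[26] = 24.
Since (t[25], t[26]) = (t[1], t[2]) = (30, 24) (two consecutive terms determine the rest), the sequence is periodic with period 24.
So t[271] = t[1 + ((271-1) mod 24)] = t[7] = 18.

18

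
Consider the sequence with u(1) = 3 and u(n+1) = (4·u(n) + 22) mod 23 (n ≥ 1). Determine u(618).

Listing terms: u(1) = 3; u(2) = 11; u(3) = 20; u(4) = 10; u(5) = 16; u(6) = 17; u(7) = 21; u(8) = 14; u(9) = 9; u(10) = 12; u(11) = 1; u(12) = 3.
The sequence repeats with period 11.
So u(618) = u(1 + ((618-1) mod 11)) = u(2) = 11.

11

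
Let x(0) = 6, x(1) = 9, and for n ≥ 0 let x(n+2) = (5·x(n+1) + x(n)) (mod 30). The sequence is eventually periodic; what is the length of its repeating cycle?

Listing terms: x(0) = 6, x(1) = 9, x(2) = 21, x(3) = 24, x(4) = 21, x(5) = 9, x(6) = 6, x(7) = 9.
The sequence repeats with period 6.

6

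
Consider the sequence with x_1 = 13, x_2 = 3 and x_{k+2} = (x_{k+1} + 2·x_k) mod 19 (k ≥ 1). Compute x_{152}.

10

Computing terms: x_1 = 13,  x_2 = 3,  x_3 = 10,  x_4 = 16,  x_5 = 17,  x_6 = 11,  x_7 = 7,  x_8 = 10,  x_9 = 5,  x_{10} = 6,  x_{11} = 16,  x_{12} = 9,  x_{13} = 3,  x_{14} = 2,  x_{15} = 8,  x_{16} = 12,  x_{17} = 9,  x_{18} = 14,  x_{19} = 13,  x_{20} = 3.
Since (x_{19}, x_{20}) = (x_1, x_2) = (13, 3) (two consecutive terms determine the rest), the sequence is periodic with period 18.
So x_{152} = x_{1 + ((152-1) mod 18)} = x_8 = 10.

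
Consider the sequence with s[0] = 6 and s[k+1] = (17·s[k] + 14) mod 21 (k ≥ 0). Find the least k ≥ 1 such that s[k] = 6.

6

s[0] = 6,  s[1] = 11,  s[2] = 12,  s[3] = 8,  s[4] = 3,  s[5] = 2,  s[6] = 6.
Since s[6] = s[0] = 6, the sequence is periodic with period 6.
The value 6 next appears (with k ≥ 1) at s[6].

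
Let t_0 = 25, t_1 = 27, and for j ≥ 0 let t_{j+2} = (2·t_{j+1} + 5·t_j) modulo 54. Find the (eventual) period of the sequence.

Computing terms: t_0 = 25,  t_1 = 27,  t_2 = 17,  t_3 = 7,  t_4 = 45,  t_5 = 17,  t_6 = 43,  t_7 = 9,  t_8 = 17,  t_9 = 25,  t_{10} = 27.
The sequence repeats with period 9.

9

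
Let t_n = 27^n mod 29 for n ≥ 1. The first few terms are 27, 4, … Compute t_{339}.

21

Listing terms: t_1 = 27,  t_2 = 4,  t_3 = 21,  t_4 = 16,  t_5 = 26,  t_6 = 6,  t_7 = 17,  t_8 = 24,  t_9 = 10,  t_{10} = 9,  t_{11} = 11,  t_{12} = 7,  t_{13} = 15,  t_{14} = 28,  t_{15} = 2,  t_{16} = 25,  t_{17} = 8,  t_{18} = 13,  t_{19} = 3,  t_{20} = 23,  t_{21} = 12,  t_{22} = 5,  t_{23} = 19,  t_{24} = 20,  t_{25} = 18,  t_{26} = 22,  t_{27} = 14,  t_{28} = 1,  t_{29} = 27.
Since t_{29} = t_1 = 27, the sequence is periodic with period 28.
So t_{339} = t_{1 + ((339-1) mod 28)} = t_3 = 21.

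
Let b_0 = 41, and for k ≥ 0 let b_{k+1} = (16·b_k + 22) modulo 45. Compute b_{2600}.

31

We have b_0 = 41; b_1 = 3; b_2 = 25; b_3 = 17; b_4 = 24; b_5 = 1; b_6 = 38; b_7 = 0; b_8 = 22; b_9 = 14; b_{10} = 21; b_{11} = 43; b_{12} = 35; b_{13} = 42; b_{14} = 19; b_{15} = 11; b_{16} = 18; b_{17} = 40; b_{18} = 32; b_{19} = 39; b_{20} = 16; b_{21} = 8; b_{22} = 15; b_{23} = 37; b_{24} = 29; b_{25} = 36; b_{26} = 13; b_{27} = 5; b_{28} = 12; b_{29} = 34; b_{30} = 26; b_{31} = 33; b_{32} = 10; b_{33} = 2; b_{34} = 9; b_{35} = 31; b_{36} = 23; b_{37} = 30; b_{38} = 7; b_{39} = 44; b_{40} = 6; b_{41} = 28; b_{42} = 20; b_{43} = 27; b_{44} = 4; b_{45} = 41.
The sequence repeats with period 45.
So b_{2600} = b_{0 + ((2600-0) mod 45)} = b_{35} = 31.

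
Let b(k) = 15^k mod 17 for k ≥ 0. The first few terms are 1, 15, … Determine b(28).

We have b(0) = 1; b(1) = 15; b(2) = 4; b(3) = 9; b(4) = 16; b(5) = 2; b(6) = 13; b(7) = 8; b(8) = 1.
The sequence repeats with period 8.
So b(28) = b(0 + ((28-0) mod 8)) = b(4) = 16.

16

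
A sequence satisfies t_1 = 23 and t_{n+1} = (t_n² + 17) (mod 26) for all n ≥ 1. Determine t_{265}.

3

t_1 = 23, t_2 = 0, t_3 = 17, t_4 = 20, t_5 = 1, t_6 = 18, t_7 = 3, t_8 = 0.
Since t_8 = t_2 = 0, the sequence is eventually periodic: after a pre-period of length 1 it cycles with period 6.
For n ≥ 2, t_n depends only on (n - 2) mod 6. (265 - 2) mod 6 = 5, so t_{265} = t_7 = 3.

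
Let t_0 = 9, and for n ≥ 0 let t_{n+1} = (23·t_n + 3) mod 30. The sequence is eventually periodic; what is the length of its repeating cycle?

Computing terms: t_0 = 9; t_1 = 0; t_2 = 3; t_3 = 12; t_4 = 9.
The sequence repeats with period 4.

4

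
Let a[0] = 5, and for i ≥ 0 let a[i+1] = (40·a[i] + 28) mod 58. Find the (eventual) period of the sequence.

28

Listing terms: a[0] = 5,  a[1] = 54,  a[2] = 42,  a[3] = 26,  a[4] = 24,  a[5] = 2,  a[6] = 50,  a[7] = 56,  a[8] = 6,  a[9] = 36,  a[10] = 18,  a[11] = 52,  a[12] = 20,  a[13] = 16,  a[14] = 30,  a[15] = 10,  a[16] = 22,  a[17] = 38,  a[18] = 40,  a[19] = 4,  a[20] = 14,  a[21] = 8,  a[22] = 0,  a[23] = 28,  a[24] = 46,  a[25] = 12,  a[26] = 44,  a[27] = 48,  a[28] = 34,  a[29] = 54.
Since a[29] = a[1] = 54, the sequence is eventually periodic: after a pre-period of length 1 it cycles with period 28.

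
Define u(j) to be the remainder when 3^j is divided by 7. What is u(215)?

5

u(0) = 1, u(1) = 3, u(2) = 2, u(3) = 6, u(4) = 4, u(5) = 5, u(6) = 1.
The sequence repeats with period 6.
(215 - 0) mod 6 = 5, so u(215) = u(5) = 5.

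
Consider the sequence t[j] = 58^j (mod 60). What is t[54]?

4

We have t[0] = 1; t[1] = 58; t[2] = 4; t[3] = 52; t[4] = 16; t[5] = 28; t[6] = 4.
Since t[6] = t[2] = 4, the sequence is eventually periodic: after a pre-period of length 2 it cycles with period 4.
For j ≥ 2, t[j] depends only on (j - 2) mod 4. (54 - 2) mod 4 = 0, so t[54] = t[2] = 4.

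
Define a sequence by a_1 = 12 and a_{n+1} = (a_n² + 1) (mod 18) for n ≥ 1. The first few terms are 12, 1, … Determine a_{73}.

14

Listing terms: a_1 = 12,  a_2 = 1,  a_3 = 2,  a_4 = 5,  a_5 = 8,  a_6 = 11,  a_7 = 14,  a_8 = 17,  a_9 = 2.
Since a_9 = a_3 = 2, the sequence is eventually periodic: after a pre-period of length 2 it cycles with period 6.
For n ≥ 3, a_n depends only on (n - 3) mod 6. (73 - 3) mod 6 = 4, so a_{73} = a_7 = 14.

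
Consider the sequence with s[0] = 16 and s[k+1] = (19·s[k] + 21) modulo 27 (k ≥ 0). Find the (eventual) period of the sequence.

9

Listing terms: s[0] = 16,  s[1] = 1,  s[2] = 13,  s[3] = 25,  s[4] = 10,  s[5] = 22,  s[6] = 7,  s[7] = 19,  s[8] = 4,  s[9] = 16.
The sequence repeats with period 9.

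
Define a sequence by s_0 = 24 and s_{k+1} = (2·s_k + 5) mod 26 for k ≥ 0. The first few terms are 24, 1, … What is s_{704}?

We have s_0 = 24; s_1 = 1; s_2 = 7; s_3 = 19; s_4 = 17; s_5 = 13; s_6 = 5; s_7 = 15; s_8 = 9; s_9 = 23; s_{10} = 25; s_{11} = 3; s_{12} = 11; s_{13} = 1.
Since s_{13} = s_1 = 1, the sequence is eventually periodic: after a pre-period of length 1 it cycles with period 12.
For k ≥ 1, s_k depends only on (k - 1) mod 12. (704 - 1) mod 12 = 7, so s_{704} = s_8 = 9.

9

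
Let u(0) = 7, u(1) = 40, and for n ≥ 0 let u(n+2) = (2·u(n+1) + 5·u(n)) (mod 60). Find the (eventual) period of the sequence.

We have u(0) = 7; u(1) = 40; u(2) = 55; u(3) = 10; u(4) = 55; u(5) = 40; u(6) = 55.
Since (u(5), u(6)) = (u(1), u(2)) = (40, 55) (two consecutive terms determine the rest), the sequence is eventually periodic: after a pre-period of length 1 it cycles with period 4.

4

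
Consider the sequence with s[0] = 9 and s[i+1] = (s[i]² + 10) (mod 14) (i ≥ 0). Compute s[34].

Computing terms: s[0] = 9; s[1] = 7; s[2] = 3; s[3] = 5; s[4] = 7.
Since s[4] = s[1] = 7, the sequence is eventually periodic: after a pre-period of length 1 it cycles with period 3.
For i ≥ 1, s[i] depends only on (i - 1) mod 3. (34 - 1) mod 3 = 0, so s[34] = s[1] = 7.

7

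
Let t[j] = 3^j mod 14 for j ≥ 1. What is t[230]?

Listing terms: t[1] = 3, t[2] = 9, t[3] = 13, t[4] = 11, t[5] = 5, t[6] = 1, t[7] = 3.
Since t[7] = t[1] = 3, the sequence is periodic with period 6.
(230 - 1) mod 6 = 1, so t[230] = t[2] = 9.

9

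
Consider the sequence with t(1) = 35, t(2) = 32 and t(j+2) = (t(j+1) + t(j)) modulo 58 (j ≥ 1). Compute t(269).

Listing terms: t(1) = 35; t(2) = 32; t(3) = 9; t(4) = 41; t(5) = 50; t(6) = 33; t(7) = 25; t(8) = 0; t(9) = 25; t(10) = 25; t(11) = 50; t(12) = 17; t(13) = 9; t(14) = 26; t(15) = 35; t(16) = 3; t(17) = 38; t(18) = 41; t(19) = 21; t(20) = 4; t(21) = 25; t(22) = 29; t(23) = 54; t(24) = 25; t(25) = 21; t(26) = 46; t(27) = 9; t(28) = 55; t(29) = 6; t(30) = 3; t(31) = 9; t(32) = 12; t(33) = 21; t(34) = 33; t(35) = 54; t(36) = 29; t(37) = 25; t(38) = 54; t(39) = 21; t(40) = 17; t(41) = 38; t(42) = 55; t(43) = 35; t(44) = 32.
Since (t(43), t(44)) = (t(1), t(2)) = (35, 32) (two consecutive terms determine the rest), the sequence is periodic with period 42.
(269 - 1) mod 42 = 16, so t(269) = t(17) = 38.

38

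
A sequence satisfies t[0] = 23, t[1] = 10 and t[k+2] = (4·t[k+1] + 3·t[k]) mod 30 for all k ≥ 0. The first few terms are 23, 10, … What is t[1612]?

Computing terms: t[0] = 23; t[1] = 10; t[2] = 19; t[3] = 16; t[4] = 1; t[5] = 22; t[6] = 1; t[7] = 10; t[8] = 13; t[9] = 22; t[10] = 7; t[11] = 4; t[12] = 7; t[13] = 10; t[14] = 1; t[15] = 4; t[16] = 19; t[17] = 28; t[18] = 19; t[19] = 10; t[20] = 7; t[21] = 28; t[22] = 13; t[23] = 16; t[24] = 13; t[25] = 10; t[26] = 19.
Since (t[25], t[26]) = (t[1], t[2]) = (10, 19) (two consecutive terms determine the rest), the sequence is eventually periodic: after a pre-period of length 1 it cycles with period 24.
For k ≥ 1, t[k] depends only on (k - 1) mod 24. (1612 - 1) mod 24 = 3, so t[1612] = t[4] = 1.

1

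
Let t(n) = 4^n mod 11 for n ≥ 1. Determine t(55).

1

We have t(1) = 4, t(2) = 5, t(3) = 9, t(4) = 3, t(5) = 1, t(6) = 4.
Since t(6) = t(1) = 4, the sequence is periodic with period 5.
(55 - 1) mod 5 = 4, so t(55) = t(5) = 1.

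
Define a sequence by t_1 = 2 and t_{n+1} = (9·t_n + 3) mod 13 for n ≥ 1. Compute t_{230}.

We have t_1 = 2; t_2 = 8; t_3 = 10; t_4 = 2.
Since t_4 = t_1 = 2, the sequence is periodic with period 3.
So t_{230} = t_{1 + ((230-1) mod 3)} = t_2 = 8.

8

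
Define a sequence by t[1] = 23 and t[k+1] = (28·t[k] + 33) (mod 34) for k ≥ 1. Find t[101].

5

Computing terms: t[1] = 23, t[2] = 31, t[3] = 17, t[4] = 33, t[5] = 5, t[6] = 3, t[7] = 15, t[8] = 11, t[9] = 1, t[10] = 27, t[11] = 7, t[12] = 25, t[13] = 19, t[14] = 21, t[15] = 9, t[16] = 13, t[17] = 23.
The sequence repeats with period 16.
So t[101] = t[1 + ((101-1) mod 16)] = t[5] = 5.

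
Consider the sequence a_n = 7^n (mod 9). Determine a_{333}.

We have a_0 = 1, a_1 = 7, a_2 = 4, a_3 = 1.
The sequence repeats with period 3.
(333 - 0) mod 3 = 0, so a_{333} = a_0 = 1.

1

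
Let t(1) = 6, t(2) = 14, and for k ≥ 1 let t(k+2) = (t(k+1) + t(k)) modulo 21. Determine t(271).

19

t(1) = 6,  t(2) = 14,  t(3) = 20,  t(4) = 13,  t(5) = 12,  t(6) = 4,  t(7) = 16,  t(8) = 20,  t(9) = 15,  t(10) = 14,  t(11) = 8,  t(12) = 1,  t(13) = 9,  t(14) = 10,  t(15) = 19,  t(16) = 8,  t(17) = 6,  t(18) = 14.
The sequence repeats with period 16.
(271 - 1) mod 16 = 14, so t(271) = t(15) = 19.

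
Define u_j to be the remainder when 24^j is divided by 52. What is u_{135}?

Computing terms: u_1 = 24,  u_2 = 4,  u_3 = 44,  u_4 = 16,  u_5 = 20,  u_6 = 12,  u_7 = 28,  u_8 = 48,  u_9 = 8,  u_{10} = 36,  u_{11} = 32,  u_{12} = 40,  u_{13} = 24.
The sequence repeats with period 12.
So u_{135} = u_{1 + ((135-1) mod 12)} = u_3 = 44.

44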